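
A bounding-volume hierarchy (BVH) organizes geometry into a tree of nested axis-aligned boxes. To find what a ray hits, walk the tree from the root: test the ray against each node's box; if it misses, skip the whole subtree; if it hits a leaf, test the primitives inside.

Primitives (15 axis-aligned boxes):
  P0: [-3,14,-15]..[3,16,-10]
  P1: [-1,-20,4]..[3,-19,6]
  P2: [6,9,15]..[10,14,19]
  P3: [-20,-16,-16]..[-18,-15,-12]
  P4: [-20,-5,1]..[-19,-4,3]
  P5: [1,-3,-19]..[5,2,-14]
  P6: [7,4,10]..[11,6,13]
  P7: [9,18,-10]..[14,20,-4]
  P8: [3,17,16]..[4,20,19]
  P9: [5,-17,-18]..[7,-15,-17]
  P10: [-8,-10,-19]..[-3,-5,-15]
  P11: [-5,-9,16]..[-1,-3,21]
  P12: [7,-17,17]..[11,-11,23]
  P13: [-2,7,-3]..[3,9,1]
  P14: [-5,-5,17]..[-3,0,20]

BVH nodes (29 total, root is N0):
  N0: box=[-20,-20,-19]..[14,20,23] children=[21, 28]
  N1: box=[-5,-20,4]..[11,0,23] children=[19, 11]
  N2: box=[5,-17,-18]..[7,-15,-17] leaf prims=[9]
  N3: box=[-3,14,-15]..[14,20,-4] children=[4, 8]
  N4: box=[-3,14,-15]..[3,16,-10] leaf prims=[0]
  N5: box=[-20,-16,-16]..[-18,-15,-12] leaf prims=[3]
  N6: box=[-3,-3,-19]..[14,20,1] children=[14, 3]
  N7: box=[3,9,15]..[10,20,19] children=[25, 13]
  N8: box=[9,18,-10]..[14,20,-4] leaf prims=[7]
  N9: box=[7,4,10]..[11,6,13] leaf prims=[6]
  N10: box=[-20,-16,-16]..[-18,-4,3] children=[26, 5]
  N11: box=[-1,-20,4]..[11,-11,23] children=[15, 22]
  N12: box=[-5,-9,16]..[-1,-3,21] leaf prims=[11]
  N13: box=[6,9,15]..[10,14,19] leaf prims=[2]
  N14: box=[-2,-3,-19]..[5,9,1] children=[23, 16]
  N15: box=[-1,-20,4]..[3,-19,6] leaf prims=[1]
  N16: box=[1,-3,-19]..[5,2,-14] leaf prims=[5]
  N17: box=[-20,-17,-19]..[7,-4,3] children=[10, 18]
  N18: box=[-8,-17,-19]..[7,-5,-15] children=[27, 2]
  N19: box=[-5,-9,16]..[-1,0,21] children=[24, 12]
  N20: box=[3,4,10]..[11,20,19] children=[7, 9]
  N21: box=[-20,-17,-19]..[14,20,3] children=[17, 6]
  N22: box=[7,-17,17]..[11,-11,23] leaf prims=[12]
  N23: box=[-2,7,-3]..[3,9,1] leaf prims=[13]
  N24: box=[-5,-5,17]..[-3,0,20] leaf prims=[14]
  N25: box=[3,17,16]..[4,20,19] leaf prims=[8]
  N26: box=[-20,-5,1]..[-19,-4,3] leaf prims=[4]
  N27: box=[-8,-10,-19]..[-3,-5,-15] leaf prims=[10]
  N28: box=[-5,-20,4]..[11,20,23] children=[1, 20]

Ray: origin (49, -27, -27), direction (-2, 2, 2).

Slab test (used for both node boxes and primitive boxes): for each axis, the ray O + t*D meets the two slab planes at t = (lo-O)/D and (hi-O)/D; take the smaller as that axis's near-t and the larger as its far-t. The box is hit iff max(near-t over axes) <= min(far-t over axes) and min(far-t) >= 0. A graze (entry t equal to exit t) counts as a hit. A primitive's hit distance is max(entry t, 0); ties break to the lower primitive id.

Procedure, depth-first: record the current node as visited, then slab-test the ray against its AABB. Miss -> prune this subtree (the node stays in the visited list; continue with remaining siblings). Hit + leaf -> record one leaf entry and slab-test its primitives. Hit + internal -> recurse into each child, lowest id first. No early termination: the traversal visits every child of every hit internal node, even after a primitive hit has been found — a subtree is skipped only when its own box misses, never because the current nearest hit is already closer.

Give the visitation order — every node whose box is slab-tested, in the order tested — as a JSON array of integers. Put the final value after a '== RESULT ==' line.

Walk:
N0 x:[35/2,69/2] y:[7/2,47/2] z:[4,25] -> hit [35/2,47/2], descend [21, 28]
  N21 x:[35/2,69/2] y:[5,47/2] z:[4,15] -> miss, prune
  N28 x:[19,27] y:[7/2,47/2] z:[31/2,25] -> hit [19,47/2], descend [1, 20]
    N1 x:[19,27] y:[7/2,27/2] z:[31/2,25] -> miss, prune
    N20 x:[19,23] y:[31/2,47/2] z:[37/2,23] -> hit [19,23], descend [7, 9]
      N7 x:[39/2,23] y:[18,47/2] z:[21,23] -> hit [21,23], descend [13, 25]
        N13 x:[39/2,43/2] y:[18,41/2] z:[21,23] -> miss, prune
        N25 x:[45/2,23] y:[22,47/2] z:[43/2,23] -> hit [45/2,23] leaf, test {P8@t=45/2}
      N9 x:[19,21] y:[31/2,33/2] z:[37/2,20] -> miss, prune

Summary -> nodes [0, 21, 28, 1, 20, 7, 13, 25, 9]; box-tests=9; leaf-entries=1; first=P8

== RESULT ==
[0, 21, 28, 1, 20, 7, 13, 25, 9]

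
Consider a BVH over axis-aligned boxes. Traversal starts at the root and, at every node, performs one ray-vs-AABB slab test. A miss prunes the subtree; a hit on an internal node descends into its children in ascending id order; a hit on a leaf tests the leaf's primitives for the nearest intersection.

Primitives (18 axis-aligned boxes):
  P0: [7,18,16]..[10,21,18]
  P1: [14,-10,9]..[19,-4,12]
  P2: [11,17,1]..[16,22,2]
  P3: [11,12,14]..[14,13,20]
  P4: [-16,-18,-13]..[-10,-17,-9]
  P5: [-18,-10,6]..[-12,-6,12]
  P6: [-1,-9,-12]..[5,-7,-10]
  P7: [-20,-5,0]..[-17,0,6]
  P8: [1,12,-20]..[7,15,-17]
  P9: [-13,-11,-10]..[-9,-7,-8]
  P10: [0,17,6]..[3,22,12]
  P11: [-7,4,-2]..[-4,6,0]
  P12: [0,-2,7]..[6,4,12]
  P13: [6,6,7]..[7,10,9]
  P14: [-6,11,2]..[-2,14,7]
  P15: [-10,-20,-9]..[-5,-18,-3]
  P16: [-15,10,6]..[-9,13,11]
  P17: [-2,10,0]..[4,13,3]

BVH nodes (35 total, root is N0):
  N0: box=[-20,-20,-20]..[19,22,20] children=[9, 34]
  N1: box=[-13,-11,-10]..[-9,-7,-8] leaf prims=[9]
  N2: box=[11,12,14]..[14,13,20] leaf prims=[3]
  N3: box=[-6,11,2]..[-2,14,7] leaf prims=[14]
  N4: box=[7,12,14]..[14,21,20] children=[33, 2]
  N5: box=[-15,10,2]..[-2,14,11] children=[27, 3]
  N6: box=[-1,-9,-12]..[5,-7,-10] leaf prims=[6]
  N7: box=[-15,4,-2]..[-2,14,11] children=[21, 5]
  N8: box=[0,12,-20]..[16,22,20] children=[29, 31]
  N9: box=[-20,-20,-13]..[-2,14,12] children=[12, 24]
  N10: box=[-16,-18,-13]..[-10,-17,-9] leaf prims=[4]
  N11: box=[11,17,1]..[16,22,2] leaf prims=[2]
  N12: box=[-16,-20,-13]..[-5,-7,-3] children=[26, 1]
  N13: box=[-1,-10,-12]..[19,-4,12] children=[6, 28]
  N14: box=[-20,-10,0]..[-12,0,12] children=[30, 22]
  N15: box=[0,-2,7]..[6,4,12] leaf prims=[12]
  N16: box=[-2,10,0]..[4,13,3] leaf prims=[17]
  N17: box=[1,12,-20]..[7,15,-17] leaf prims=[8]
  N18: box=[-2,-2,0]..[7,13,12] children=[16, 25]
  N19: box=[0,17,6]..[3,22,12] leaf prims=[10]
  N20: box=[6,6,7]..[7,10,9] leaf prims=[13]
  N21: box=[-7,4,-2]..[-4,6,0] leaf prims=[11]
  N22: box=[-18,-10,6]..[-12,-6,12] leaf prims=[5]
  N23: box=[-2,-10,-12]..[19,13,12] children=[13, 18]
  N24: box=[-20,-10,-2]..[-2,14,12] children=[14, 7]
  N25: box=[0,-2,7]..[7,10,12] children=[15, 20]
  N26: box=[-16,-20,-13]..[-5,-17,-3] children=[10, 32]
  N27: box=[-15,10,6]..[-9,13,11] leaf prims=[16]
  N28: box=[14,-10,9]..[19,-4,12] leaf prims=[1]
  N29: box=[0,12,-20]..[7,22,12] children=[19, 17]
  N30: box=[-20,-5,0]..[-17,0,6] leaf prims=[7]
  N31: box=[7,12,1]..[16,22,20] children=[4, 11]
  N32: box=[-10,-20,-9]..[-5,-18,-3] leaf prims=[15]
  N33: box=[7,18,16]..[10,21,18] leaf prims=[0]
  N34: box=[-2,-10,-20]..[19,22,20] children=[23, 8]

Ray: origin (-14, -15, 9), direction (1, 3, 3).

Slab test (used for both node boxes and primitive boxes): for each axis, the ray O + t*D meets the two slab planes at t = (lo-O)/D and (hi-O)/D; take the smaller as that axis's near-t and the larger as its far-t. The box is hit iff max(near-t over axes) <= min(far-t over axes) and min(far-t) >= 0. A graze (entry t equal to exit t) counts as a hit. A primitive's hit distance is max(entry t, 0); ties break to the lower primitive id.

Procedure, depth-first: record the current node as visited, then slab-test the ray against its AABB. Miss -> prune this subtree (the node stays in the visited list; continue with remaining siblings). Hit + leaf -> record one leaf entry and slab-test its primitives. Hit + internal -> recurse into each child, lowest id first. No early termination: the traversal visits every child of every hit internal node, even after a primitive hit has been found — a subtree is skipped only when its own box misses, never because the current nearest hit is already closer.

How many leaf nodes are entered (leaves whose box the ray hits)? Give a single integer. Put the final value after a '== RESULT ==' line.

Trace the traversal:
N0 x:[-6,33] y:[-5/3,37/3] z:[-29/3,11/3] -> hit [-5/3,11/3], descend [9, 34]
  N9 x:[-6,12] y:[-5/3,29/3] z:[-22/3,1] -> hit [-5/3,1], descend [12, 24]
    N12 x:[-2,9] y:[-5/3,8/3] z:[-22/3,-4] -> miss, prune
    N24 x:[-6,12] y:[5/3,29/3] z:[-11/3,1] -> miss, prune
  N34 x:[12,33] y:[5/3,37/3] z:[-29/3,11/3] -> miss, prune

order=[0, 9, 12, 24, 34]  |boxes|=5  |leaves|=0  hit=miss

== RESULT ==
0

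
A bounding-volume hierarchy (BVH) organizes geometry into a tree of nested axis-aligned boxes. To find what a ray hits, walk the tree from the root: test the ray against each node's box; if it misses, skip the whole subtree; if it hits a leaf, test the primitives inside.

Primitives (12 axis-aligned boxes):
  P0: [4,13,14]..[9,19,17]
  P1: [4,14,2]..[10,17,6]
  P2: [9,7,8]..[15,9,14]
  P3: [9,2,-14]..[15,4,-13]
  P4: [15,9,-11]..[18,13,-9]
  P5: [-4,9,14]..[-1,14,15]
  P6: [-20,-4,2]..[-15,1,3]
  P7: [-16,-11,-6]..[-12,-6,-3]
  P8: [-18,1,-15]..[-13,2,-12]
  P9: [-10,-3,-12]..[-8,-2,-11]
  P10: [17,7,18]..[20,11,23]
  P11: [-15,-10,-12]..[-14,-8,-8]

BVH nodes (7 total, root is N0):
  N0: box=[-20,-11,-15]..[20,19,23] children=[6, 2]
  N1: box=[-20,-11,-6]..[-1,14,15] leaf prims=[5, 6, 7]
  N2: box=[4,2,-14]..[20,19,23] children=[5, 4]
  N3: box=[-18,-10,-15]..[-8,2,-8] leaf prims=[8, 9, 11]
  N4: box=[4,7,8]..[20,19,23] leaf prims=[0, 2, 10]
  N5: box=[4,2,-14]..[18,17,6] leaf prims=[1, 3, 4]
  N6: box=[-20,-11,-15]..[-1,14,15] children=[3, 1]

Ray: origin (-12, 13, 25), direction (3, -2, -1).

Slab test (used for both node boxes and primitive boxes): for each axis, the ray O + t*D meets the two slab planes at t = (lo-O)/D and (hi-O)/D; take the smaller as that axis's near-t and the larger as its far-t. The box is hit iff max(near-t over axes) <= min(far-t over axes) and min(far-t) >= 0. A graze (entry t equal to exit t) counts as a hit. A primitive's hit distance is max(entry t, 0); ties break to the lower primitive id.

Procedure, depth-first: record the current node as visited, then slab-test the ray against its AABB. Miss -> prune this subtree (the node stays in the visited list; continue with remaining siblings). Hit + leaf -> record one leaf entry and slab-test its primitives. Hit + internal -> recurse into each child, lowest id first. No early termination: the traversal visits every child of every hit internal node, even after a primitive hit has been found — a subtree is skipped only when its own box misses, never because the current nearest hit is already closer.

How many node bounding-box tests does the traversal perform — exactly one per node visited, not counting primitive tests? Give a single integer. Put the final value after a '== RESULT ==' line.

Walk:
N0 x:[-8/3,32/3] y:[-3,12] z:[2,40] -> hit [2,32/3], descend [2, 6]
  N2 x:[16/3,32/3] y:[-3,11/2] z:[2,39] -> hit [16/3,11/2], descend [4, 5]
    N4 x:[16/3,32/3] y:[-3,3] z:[2,17] -> miss, prune
    N5 x:[16/3,10] y:[-2,11/2] z:[19,39] -> miss, prune
  N6 x:[-8/3,11/3] y:[-1/2,12] z:[10,40] -> miss, prune

5 AABB tests over nodes [0, 2, 4, 5, 6]; 0 leaves entered; closest miss.

== RESULT ==
5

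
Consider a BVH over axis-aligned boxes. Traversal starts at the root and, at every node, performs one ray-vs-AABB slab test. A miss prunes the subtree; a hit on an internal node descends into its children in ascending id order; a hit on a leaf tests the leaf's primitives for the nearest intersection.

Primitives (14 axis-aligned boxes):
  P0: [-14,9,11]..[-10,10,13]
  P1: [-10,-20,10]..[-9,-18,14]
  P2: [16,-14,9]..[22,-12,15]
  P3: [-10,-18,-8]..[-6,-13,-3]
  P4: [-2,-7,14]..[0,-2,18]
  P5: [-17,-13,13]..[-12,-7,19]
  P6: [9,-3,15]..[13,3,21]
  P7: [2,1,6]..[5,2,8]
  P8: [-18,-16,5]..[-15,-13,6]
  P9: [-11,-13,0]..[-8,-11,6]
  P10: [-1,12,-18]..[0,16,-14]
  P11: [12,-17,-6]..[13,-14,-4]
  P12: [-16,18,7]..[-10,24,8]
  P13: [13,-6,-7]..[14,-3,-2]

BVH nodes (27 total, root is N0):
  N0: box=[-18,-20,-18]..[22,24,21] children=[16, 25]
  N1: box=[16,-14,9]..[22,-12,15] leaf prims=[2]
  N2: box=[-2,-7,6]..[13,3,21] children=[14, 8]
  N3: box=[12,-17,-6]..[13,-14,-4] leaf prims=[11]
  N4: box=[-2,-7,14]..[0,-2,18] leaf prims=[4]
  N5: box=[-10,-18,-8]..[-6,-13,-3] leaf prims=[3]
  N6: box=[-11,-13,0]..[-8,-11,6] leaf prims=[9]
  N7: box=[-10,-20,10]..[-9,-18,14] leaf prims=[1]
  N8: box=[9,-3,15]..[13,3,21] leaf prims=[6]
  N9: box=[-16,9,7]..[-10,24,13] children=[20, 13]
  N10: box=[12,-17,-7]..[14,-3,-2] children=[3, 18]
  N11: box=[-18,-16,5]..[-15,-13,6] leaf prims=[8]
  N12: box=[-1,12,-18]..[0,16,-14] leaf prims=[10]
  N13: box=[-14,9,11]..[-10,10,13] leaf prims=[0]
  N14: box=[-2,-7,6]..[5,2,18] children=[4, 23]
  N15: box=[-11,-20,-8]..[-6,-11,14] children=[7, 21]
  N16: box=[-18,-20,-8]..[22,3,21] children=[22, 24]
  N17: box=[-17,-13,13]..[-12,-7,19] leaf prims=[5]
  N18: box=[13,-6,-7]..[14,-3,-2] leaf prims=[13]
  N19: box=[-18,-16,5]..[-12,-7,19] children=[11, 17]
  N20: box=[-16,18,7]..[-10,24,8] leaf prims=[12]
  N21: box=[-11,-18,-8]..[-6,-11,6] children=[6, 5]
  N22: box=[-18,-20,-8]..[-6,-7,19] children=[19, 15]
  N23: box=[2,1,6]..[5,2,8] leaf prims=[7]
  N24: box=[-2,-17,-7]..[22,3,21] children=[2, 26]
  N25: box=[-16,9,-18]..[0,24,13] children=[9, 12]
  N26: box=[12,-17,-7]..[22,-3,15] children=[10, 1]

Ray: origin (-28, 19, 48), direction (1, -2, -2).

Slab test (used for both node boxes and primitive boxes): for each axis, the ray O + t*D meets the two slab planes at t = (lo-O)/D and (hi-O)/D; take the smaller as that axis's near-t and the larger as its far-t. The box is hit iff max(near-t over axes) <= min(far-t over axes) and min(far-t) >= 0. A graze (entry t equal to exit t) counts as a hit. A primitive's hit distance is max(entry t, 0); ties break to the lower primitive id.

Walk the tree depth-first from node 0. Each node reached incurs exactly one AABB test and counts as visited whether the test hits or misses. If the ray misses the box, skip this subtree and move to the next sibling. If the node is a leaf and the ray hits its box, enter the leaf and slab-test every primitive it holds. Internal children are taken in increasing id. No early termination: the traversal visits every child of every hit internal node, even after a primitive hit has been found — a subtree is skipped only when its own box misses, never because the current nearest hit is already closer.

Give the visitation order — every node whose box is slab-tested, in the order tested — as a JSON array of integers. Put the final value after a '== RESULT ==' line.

Trace the traversal:
N0 x:[10,50] y:[-5/2,39/2] z:[27/2,33] -> hit [27/2,39/2], descend [16, 25]
  N16 x:[10,50] y:[8,39/2] z:[27/2,28] -> hit [27/2,39/2], descend [22, 24]
    N22 x:[10,22] y:[13,39/2] z:[29/2,28] -> hit [29/2,39/2], descend [15, 19]
      N15 x:[17,22] y:[15,39/2] z:[17,28] -> hit [17,39/2], descend [7, 21]
        N7 x:[18,19] y:[37/2,39/2] z:[17,19] -> hit [37/2,19] leaf, test {P1@t=37/2}
        N21 x:[17,22] y:[15,37/2] z:[21,28] -> miss, prune
      N19 x:[10,16] y:[13,35/2] z:[29/2,43/2] -> hit [29/2,16], descend [11, 17]
        N11 x:[10,13] y:[16,35/2] z:[21,43/2] -> miss, prune
        N17 x:[11,16] y:[13,16] z:[29/2,35/2] -> hit [29/2,16] leaf, test {P5@t=29/2}
    N24 x:[26,50] y:[8,18] z:[27/2,55/2] -> miss, prune
  N25 x:[12,28] y:[-5/2,5] z:[35/2,33] -> miss, prune

Summary -> nodes [0, 16, 22, 15, 7, 21, 19, 11, 17, 24, 25]; box-tests=11; leaf-entries=2; first=P5

== RESULT ==
[0, 16, 22, 15, 7, 21, 19, 11, 17, 24, 25]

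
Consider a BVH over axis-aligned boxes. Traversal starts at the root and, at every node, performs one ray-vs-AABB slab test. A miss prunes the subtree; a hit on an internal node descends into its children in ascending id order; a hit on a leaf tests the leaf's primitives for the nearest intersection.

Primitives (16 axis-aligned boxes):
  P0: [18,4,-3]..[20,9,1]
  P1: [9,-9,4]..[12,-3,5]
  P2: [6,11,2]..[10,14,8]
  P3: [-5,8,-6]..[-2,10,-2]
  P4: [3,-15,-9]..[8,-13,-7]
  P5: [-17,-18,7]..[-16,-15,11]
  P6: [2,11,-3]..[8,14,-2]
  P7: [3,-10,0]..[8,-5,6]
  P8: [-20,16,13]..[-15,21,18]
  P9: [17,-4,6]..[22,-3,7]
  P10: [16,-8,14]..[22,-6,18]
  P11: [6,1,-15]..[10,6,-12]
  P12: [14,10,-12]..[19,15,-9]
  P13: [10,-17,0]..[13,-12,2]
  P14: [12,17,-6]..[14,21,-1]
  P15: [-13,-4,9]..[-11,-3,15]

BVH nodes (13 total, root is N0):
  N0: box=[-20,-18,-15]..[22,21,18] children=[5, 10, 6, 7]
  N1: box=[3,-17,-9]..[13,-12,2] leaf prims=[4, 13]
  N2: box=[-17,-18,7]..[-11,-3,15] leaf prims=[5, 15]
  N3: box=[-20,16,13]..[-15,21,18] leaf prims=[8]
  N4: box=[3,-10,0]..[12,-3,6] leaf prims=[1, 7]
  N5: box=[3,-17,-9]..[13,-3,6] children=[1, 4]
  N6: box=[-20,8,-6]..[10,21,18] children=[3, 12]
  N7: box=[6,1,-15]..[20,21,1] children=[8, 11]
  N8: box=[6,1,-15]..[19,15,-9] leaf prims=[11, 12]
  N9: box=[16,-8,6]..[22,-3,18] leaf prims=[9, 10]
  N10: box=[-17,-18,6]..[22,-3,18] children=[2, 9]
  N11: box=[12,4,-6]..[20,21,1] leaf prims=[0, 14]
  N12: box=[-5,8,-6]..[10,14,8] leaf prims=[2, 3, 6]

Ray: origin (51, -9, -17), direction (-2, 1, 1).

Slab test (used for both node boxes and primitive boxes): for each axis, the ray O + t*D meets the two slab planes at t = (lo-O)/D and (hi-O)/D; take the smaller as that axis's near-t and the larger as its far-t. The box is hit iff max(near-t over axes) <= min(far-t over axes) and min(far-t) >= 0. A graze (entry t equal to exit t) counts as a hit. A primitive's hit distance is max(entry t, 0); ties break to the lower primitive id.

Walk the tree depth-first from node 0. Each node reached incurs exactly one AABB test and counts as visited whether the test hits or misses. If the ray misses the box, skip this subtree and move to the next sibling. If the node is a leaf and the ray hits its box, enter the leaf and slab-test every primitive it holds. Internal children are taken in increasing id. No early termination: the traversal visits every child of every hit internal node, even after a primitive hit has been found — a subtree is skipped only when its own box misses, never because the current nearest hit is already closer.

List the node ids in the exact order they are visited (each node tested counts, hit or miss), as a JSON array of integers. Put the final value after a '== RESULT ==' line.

Traverse from the root:
N0 x:[29/2,71/2] y:[-9,30] z:[2,35] -> hit [29/2,30], descend [5, 6, 7, 10]
  N5 x:[19,24] y:[-8,6] z:[8,23] -> miss, prune
  N6 x:[41/2,71/2] y:[17,30] z:[11,35] -> hit [41/2,30], descend [3, 12]
    N3 x:[33,71/2] y:[25,30] z:[30,35] -> miss, prune
    N12 x:[41/2,28] y:[17,23] z:[11,25] -> hit [41/2,23] leaf, test {P2@t=41/2, P3(miss), P6(miss)}
  N7 x:[31/2,45/2] y:[10,30] z:[2,18] -> hit [31/2,18], descend [8, 11]
    N8 x:[16,45/2] y:[10,24] z:[2,8] -> miss, prune
    N11 x:[31/2,39/2] y:[13,30] z:[11,18] -> hit [31/2,18] leaf, test {P0@t=31/2, P14(miss)}
  N10 x:[29/2,34] y:[-9,6] z:[23,35] -> miss, prune

order=[0, 5, 6, 3, 12, 7, 8, 11, 10]  |boxes|=9  |leaves|=2  hit=P0

== RESULT ==
[0, 5, 6, 3, 12, 7, 8, 11, 10]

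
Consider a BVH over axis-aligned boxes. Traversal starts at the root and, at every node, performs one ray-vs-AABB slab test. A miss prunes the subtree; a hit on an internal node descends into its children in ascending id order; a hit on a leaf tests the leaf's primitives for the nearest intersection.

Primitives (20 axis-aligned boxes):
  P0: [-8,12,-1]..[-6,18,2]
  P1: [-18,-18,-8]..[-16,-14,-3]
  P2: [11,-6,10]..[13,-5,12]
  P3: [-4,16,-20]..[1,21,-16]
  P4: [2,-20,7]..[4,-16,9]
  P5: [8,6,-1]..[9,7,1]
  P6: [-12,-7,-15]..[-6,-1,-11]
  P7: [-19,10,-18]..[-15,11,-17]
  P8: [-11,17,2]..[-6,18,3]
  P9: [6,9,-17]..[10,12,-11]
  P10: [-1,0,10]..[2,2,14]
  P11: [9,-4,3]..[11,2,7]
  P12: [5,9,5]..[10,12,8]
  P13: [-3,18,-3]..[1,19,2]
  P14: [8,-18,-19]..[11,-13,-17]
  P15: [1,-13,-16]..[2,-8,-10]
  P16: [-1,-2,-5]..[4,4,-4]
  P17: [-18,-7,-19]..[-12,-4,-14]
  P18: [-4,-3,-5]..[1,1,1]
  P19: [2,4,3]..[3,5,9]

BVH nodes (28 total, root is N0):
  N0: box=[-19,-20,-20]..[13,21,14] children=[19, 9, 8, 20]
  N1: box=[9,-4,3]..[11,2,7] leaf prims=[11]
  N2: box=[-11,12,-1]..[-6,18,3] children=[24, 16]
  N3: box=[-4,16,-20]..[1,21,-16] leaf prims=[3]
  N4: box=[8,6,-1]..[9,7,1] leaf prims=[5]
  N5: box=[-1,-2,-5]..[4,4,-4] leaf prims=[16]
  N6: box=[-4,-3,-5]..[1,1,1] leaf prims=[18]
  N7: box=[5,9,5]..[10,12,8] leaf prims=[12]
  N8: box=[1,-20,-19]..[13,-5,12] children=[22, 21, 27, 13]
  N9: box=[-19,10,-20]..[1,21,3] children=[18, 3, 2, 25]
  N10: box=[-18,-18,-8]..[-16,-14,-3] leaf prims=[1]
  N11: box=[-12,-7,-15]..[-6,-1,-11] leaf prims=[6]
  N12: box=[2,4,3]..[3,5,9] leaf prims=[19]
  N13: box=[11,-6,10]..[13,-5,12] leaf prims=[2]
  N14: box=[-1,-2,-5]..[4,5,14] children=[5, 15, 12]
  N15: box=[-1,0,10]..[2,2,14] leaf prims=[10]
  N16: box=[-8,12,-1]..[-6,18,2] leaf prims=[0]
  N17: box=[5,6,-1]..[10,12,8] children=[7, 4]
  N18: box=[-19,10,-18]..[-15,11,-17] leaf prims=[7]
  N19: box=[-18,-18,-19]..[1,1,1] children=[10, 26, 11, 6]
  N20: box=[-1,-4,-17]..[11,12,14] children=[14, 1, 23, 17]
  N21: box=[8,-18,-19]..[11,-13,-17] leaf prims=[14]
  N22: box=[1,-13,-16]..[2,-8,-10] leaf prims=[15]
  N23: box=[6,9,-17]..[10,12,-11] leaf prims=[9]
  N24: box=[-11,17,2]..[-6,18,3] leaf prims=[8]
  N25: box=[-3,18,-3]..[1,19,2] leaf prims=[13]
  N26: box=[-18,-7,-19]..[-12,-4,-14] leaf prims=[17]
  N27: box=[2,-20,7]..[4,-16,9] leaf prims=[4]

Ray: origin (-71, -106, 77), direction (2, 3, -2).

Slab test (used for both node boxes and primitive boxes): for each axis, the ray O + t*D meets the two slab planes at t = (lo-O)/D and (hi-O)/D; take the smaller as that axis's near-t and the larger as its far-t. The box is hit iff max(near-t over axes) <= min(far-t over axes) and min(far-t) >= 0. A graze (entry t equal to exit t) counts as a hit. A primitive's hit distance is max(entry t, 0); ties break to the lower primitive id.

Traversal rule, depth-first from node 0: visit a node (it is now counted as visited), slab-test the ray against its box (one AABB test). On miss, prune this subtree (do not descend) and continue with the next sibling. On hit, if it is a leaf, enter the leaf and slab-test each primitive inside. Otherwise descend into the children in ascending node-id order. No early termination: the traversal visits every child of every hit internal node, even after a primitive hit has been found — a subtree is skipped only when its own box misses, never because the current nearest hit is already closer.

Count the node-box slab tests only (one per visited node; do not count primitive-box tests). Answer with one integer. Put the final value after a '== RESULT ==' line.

Trace the traversal:
N0 x:[26,42] y:[86/3,127/3] z:[63/2,97/2] -> hit [63/2,42], descend [8, 9, 19, 20]
  N8 x:[36,42] y:[86/3,101/3] z:[65/2,48] -> miss, prune
  N9 x:[26,36] y:[116/3,127/3] z:[37,97/2] -> miss, prune
  N19 x:[53/2,36] y:[88/3,107/3] z:[38,48] -> miss, prune
  N20 x:[35,41] y:[34,118/3] z:[63/2,47] -> hit [35,118/3], descend [1, 14, 17, 23]
    N1 x:[40,41] y:[34,36] z:[35,37] -> miss, prune
    N14 x:[35,75/2] y:[104/3,37] z:[63/2,41] -> hit [35,37], descend [5, 12, 15]
      N5 x:[35,75/2] y:[104/3,110/3] z:[81/2,41] -> miss, prune
      N12 x:[73/2,37] y:[110/3,37] z:[34,37] -> hit [110/3,37] leaf, test {P19@t=110/3}
      N15 x:[35,73/2] y:[106/3,36] z:[63/2,67/2] -> miss, prune
    N17 x:[38,81/2] y:[112/3,118/3] z:[69/2,39] -> hit [38,39], descend [4, 7]
      N4 x:[79/2,40] y:[112/3,113/3] z:[38,39] -> miss, prune
      N7 x:[38,81/2] y:[115/3,118/3] z:[69/2,36] -> miss, prune
    N23 x:[77/2,81/2] y:[115/3,118/3] z:[44,47] -> miss, prune

order=[0, 8, 9, 19, 20, 1, 14, 5, 12, 15, 17, 4, 7, 23]  |boxes|=14  |leaves|=1  hit=P19

== RESULT ==
14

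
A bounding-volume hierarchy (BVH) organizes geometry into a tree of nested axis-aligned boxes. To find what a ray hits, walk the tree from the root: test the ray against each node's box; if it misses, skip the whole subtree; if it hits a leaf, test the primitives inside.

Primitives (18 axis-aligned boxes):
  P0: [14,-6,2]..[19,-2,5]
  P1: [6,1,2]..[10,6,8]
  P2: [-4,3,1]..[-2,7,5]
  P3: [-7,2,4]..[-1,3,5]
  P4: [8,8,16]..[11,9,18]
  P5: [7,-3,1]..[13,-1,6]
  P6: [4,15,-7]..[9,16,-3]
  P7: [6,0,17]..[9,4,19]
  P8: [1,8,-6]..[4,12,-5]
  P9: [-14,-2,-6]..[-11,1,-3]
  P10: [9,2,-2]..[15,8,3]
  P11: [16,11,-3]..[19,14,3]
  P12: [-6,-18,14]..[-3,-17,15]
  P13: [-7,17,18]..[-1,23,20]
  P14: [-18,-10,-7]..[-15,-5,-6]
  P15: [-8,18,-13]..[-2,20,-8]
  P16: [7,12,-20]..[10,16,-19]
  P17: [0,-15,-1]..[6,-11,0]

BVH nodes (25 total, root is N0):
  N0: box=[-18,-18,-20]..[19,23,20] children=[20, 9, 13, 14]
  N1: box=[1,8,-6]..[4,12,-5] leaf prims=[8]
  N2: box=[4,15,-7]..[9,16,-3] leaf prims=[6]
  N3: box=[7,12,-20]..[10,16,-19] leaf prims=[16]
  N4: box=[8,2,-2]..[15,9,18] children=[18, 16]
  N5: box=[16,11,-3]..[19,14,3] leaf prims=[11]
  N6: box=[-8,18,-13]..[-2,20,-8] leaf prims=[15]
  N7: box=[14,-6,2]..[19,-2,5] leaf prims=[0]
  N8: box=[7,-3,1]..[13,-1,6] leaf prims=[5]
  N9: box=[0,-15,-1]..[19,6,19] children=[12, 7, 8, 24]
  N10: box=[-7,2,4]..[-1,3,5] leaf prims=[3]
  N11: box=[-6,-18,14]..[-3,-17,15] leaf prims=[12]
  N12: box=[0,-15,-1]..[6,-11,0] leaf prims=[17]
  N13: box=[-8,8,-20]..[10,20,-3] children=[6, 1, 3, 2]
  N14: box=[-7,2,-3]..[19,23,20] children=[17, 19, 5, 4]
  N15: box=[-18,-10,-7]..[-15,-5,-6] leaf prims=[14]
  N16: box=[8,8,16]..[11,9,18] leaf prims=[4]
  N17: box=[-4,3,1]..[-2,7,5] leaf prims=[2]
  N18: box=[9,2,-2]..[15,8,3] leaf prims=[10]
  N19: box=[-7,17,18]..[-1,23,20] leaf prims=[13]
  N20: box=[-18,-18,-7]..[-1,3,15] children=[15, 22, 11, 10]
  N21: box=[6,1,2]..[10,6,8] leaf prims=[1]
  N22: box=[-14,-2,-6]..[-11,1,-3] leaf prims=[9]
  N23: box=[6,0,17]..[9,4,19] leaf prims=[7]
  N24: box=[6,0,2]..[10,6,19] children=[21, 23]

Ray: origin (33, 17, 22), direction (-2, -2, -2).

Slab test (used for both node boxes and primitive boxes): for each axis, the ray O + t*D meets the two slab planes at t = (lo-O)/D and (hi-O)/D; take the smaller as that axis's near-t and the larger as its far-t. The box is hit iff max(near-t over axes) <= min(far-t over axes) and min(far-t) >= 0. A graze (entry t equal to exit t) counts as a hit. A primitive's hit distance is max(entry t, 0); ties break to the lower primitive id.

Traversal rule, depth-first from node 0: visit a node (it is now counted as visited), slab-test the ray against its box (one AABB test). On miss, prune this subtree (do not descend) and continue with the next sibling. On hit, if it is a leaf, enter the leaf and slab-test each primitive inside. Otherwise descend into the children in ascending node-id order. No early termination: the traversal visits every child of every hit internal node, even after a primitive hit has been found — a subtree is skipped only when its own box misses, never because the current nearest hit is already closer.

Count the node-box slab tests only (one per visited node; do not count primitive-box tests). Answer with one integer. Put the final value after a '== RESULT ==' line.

Traverse from the root:
N0 x:[7,51/2] y:[-3,35/2] z:[1,21] -> hit [7,35/2], descend [9, 13, 14, 20]
  N9 x:[7,33/2] y:[11/2,16] z:[3/2,23/2] -> hit [7,23/2], descend [7, 8, 12, 24]
    N7 x:[7,19/2] y:[19/2,23/2] z:[17/2,10] -> hit [19/2,19/2] leaf, test {P0@t=19/2}
    N8 x:[10,13] y:[9,10] z:[8,21/2] -> hit [10,10] leaf, test {P5@t=10}
    N12 x:[27/2,33/2] y:[14,16] z:[11,23/2] -> miss, prune
    N24 x:[23/2,27/2] y:[11/2,17/2] z:[3/2,10] -> miss, prune
  N13 x:[23/2,41/2] y:[-3/2,9/2] z:[25/2,21] -> miss, prune
  N14 x:[7,20] y:[-3,15/2] z:[1,25/2] -> hit [7,15/2], descend [4, 5, 17, 19]
    N4 x:[9,25/2] y:[4,15/2] z:[2,12] -> miss, prune
    N5 x:[7,17/2] y:[3/2,3] z:[19/2,25/2] -> miss, prune
    N17 x:[35/2,37/2] y:[5,7] z:[17/2,21/2] -> miss, prune
    N19 x:[17,20] y:[-3,0] z:[1,2] -> miss, prune
  N20 x:[17,51/2] y:[7,35/2] z:[7/2,29/2] -> miss, prune

Summary -> nodes [0, 9, 7, 8, 12, 24, 13, 14, 4, 5, 17, 19, 20]; box-tests=13; leaf-entries=2; first=P0

== RESULT ==
13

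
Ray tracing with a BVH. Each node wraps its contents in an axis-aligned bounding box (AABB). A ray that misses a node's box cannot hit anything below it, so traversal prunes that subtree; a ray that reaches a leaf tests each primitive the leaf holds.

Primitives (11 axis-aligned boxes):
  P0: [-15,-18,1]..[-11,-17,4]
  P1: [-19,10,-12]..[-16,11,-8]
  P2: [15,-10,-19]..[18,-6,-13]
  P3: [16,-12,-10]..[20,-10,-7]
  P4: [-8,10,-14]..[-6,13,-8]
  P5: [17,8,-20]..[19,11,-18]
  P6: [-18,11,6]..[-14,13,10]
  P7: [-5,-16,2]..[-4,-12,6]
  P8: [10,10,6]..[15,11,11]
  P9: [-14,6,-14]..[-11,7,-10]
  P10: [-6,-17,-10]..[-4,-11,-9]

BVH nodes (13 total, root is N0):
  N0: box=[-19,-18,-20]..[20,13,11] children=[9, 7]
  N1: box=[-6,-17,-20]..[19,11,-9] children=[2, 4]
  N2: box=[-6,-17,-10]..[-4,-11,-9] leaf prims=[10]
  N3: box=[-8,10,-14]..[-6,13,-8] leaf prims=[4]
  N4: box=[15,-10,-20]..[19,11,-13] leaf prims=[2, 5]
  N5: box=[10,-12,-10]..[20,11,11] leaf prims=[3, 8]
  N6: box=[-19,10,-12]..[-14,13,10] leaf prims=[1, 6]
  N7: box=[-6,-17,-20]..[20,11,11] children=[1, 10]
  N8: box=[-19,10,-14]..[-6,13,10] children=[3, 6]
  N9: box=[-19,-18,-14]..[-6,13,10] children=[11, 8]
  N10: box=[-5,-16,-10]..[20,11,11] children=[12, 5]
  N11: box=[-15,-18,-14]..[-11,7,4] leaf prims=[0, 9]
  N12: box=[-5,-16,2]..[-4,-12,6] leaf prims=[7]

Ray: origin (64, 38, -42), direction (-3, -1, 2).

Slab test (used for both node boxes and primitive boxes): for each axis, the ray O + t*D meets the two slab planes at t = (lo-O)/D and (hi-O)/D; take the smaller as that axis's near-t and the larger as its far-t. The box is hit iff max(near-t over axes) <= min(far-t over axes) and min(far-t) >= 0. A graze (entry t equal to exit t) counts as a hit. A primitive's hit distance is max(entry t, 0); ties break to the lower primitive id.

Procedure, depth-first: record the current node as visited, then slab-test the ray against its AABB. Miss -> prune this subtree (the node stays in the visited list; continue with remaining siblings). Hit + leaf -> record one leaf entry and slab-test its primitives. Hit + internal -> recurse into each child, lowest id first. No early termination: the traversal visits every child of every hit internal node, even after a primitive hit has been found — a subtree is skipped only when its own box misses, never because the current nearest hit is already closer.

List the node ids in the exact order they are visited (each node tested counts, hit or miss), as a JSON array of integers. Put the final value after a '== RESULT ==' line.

Traverse from the root:
N0 x:[44/3,83/3] y:[25,56] z:[11,53/2] -> hit [25,53/2], descend [7, 9]
  N7 x:[44/3,70/3] y:[27,55] z:[11,53/2] -> miss, prune
  N9 x:[70/3,83/3] y:[25,56] z:[14,26] -> hit [25,26], descend [8, 11]
    N8 x:[70/3,83/3] y:[25,28] z:[14,26] -> hit [25,26], descend [3, 6]
      N3 x:[70/3,24] y:[25,28] z:[14,17] -> miss, prune
      N6 x:[26,83/3] y:[25,28] z:[15,26] -> hit [26,26] leaf, test {P1(miss), P6@t=26}
    N11 x:[25,79/3] y:[31,56] z:[14,23] -> miss, prune

7 AABB tests over nodes [0, 7, 9, 8, 3, 6, 11]; 1 leaf entered; closest P6.

== RESULT ==
[0, 7, 9, 8, 3, 6, 11]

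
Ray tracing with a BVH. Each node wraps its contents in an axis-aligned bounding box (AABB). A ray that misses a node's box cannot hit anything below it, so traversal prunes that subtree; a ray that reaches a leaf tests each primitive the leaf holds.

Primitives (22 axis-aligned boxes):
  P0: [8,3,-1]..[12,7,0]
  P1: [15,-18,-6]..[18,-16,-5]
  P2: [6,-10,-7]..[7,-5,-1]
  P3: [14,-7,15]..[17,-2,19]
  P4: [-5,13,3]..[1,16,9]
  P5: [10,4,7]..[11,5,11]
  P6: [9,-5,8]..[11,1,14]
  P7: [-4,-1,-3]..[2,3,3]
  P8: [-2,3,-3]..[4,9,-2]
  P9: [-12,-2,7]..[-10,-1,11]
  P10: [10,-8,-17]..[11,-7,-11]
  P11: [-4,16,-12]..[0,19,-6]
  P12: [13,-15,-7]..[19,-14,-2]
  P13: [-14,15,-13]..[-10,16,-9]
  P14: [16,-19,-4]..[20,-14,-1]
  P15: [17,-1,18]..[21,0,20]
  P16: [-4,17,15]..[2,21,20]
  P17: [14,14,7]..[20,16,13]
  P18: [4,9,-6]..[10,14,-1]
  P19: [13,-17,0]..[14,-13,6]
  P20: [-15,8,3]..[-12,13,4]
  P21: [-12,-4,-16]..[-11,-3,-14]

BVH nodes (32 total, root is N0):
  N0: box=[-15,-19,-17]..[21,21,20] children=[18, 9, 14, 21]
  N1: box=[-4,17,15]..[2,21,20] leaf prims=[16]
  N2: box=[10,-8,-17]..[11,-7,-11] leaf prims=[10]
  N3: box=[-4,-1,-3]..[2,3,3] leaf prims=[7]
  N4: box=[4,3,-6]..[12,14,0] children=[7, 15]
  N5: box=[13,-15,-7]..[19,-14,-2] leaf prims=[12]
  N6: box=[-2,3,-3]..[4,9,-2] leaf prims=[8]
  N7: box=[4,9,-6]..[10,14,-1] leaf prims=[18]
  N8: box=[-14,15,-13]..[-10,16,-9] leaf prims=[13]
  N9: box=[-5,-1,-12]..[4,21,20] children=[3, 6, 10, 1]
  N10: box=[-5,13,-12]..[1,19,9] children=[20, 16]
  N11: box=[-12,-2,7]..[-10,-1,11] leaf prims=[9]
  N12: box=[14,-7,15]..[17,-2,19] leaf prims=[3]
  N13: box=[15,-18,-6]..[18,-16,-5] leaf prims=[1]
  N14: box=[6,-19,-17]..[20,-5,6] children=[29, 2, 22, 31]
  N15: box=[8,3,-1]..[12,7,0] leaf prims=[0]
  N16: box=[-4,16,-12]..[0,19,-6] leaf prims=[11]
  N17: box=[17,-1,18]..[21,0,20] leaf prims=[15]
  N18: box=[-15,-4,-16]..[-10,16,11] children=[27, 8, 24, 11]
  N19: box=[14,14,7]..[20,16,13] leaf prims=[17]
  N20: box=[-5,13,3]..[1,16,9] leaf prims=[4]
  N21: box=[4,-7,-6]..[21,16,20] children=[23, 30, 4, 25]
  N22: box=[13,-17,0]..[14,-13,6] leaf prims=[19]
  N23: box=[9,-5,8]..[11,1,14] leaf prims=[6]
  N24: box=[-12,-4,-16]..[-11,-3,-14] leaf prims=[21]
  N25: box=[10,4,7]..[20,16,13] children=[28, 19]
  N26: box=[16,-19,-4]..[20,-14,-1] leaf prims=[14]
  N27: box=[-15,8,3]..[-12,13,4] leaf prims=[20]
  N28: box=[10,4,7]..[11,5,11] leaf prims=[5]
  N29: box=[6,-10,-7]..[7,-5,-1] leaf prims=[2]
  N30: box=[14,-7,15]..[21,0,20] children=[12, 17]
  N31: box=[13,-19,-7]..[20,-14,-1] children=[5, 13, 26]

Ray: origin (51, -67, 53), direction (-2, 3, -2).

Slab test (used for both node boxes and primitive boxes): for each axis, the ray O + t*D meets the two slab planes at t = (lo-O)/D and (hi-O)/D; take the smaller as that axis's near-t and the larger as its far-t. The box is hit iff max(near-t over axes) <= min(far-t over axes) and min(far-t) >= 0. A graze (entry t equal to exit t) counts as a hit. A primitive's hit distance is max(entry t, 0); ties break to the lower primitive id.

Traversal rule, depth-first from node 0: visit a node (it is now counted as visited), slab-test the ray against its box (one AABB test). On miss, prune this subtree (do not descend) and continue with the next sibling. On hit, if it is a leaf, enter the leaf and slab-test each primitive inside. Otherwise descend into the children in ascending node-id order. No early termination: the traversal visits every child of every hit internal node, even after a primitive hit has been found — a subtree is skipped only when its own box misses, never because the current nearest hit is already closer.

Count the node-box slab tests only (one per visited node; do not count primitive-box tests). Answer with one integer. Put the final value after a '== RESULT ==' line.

Trace the traversal:
N0 x:[15,33] y:[16,88/3] z:[33/2,35] -> hit [33/2,88/3], descend [9, 14, 18, 21]
  N9 x:[47/2,28] y:[22,88/3] z:[33/2,65/2] -> hit [47/2,28], descend [1, 3, 6, 10]
    N1 x:[49/2,55/2] y:[28,88/3] z:[33/2,19] -> miss, prune
    N3 x:[49/2,55/2] y:[22,70/3] z:[25,28] -> miss, prune
    N6 x:[47/2,53/2] y:[70/3,76/3] z:[55/2,28] -> miss, prune
    N10 x:[25,28] y:[80/3,86/3] z:[22,65/2] -> hit [80/3,28], descend [16, 20]
      N16 x:[51/2,55/2] y:[83/3,86/3] z:[59/2,65/2] -> miss, prune
      N20 x:[25,28] y:[80/3,83/3] z:[22,25] -> miss, prune
  N14 x:[31/2,45/2] y:[16,62/3] z:[47/2,35] -> miss, prune
  N18 x:[61/2,33] y:[21,83/3] z:[21,69/2] -> miss, prune
  N21 x:[15,47/2] y:[20,83/3] z:[33/2,59/2] -> hit [20,47/2], descend [4, 23, 25, 30]
    N4 x:[39/2,47/2] y:[70/3,27] z:[53/2,59/2] -> miss, prune
    N23 x:[20,21] y:[62/3,68/3] z:[39/2,45/2] -> hit [62/3,21] leaf, test {P6@t=62/3}
    N25 x:[31/2,41/2] y:[71/3,83/3] z:[20,23] -> miss, prune
    N30 x:[15,37/2] y:[20,67/3] z:[33/2,19] -> miss, prune

Visited [0, 9, 1, 3, 6, 10, 16, 20, 14, 18, 21, 4, 23, 25, 30]. Tests: 15 box, 1 leaf. Nearest: P6.

== RESULT ==
15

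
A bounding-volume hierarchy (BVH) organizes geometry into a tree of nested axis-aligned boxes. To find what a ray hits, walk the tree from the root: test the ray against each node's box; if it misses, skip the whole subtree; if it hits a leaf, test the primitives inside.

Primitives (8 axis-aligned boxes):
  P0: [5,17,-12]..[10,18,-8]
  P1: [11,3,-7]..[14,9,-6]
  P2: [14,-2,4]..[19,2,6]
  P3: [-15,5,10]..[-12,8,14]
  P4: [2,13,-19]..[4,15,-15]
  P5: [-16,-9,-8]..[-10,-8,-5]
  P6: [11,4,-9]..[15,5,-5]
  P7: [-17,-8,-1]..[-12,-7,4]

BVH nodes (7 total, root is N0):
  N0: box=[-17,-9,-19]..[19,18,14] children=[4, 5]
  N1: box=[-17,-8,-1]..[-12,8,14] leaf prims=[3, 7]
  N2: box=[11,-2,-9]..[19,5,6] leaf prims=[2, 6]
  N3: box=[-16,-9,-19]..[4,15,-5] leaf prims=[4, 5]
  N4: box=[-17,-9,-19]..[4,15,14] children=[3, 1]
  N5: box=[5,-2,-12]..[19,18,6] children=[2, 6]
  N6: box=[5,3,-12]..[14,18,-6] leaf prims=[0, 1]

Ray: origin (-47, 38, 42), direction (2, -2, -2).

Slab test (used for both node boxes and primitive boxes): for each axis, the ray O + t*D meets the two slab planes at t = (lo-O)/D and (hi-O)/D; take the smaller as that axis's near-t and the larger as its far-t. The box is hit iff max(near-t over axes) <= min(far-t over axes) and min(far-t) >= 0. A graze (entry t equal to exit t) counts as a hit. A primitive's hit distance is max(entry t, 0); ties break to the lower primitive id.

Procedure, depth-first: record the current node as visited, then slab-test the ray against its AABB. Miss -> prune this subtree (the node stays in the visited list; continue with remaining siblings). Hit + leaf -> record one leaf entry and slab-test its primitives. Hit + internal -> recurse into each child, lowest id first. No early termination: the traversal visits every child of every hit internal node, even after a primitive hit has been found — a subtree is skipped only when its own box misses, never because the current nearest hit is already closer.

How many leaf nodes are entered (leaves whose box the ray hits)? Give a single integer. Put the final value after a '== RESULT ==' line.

Trace the traversal:
N0 x:[15,33] y:[10,47/2] z:[14,61/2] -> hit [15,47/2], descend [4, 5]
  N4 x:[15,51/2] y:[23/2,47/2] z:[14,61/2] -> hit [15,47/2], descend [1, 3]
    N1 x:[15,35/2] y:[15,23] z:[14,43/2] -> hit [15,35/2] leaf, test {P3@t=16, P7(miss)}
    N3 x:[31/2,51/2] y:[23/2,47/2] z:[47/2,61/2] -> hit [47/2,47/2] leaf, test {P4(miss), P5(miss)}
  N5 x:[26,33] y:[10,20] z:[18,27] -> miss, prune

order=[0, 4, 1, 3, 5]  |boxes|=5  |leaves|=2  hit=P3

== RESULT ==
2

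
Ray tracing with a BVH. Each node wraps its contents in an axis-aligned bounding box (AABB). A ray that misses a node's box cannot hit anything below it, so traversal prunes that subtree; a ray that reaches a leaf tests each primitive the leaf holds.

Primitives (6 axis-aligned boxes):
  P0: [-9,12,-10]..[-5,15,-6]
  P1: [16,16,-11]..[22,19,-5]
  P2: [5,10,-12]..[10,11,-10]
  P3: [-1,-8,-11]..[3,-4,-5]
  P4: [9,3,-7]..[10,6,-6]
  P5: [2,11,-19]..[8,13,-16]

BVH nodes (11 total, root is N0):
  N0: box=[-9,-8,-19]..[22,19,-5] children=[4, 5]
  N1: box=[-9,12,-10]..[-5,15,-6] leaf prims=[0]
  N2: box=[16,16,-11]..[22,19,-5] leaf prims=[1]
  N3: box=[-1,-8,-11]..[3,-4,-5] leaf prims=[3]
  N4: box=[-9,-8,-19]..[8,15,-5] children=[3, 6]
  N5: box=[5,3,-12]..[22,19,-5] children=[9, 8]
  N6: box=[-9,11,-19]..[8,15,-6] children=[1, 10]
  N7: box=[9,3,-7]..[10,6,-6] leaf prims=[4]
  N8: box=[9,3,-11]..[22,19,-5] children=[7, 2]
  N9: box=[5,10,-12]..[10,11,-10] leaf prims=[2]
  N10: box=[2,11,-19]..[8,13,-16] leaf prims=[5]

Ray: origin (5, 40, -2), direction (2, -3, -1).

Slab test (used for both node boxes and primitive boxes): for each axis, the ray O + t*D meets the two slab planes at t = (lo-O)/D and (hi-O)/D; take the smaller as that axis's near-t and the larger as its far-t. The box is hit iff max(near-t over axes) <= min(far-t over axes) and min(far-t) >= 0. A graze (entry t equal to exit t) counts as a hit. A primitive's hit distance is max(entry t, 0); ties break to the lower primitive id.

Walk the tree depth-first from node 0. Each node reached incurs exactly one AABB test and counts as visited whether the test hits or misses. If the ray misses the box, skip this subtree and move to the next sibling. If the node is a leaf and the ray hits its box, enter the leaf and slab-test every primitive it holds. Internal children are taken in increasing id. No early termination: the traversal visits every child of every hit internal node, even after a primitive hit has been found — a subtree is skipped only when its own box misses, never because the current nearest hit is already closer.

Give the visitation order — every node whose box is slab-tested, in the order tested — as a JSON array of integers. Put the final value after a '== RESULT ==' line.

Walk:
N0 x:[-7,17/2] y:[7,16] z:[3,17] -> hit [7,17/2], descend [4, 5]
  N4 x:[-7,3/2] y:[25/3,16] z:[3,17] -> miss, prune
  N5 x:[0,17/2] y:[7,37/3] z:[3,10] -> hit [7,17/2], descend [8, 9]
    N8 x:[2,17/2] y:[7,37/3] z:[3,9] -> hit [7,17/2], descend [2, 7]
      N2 x:[11/2,17/2] y:[7,8] z:[3,9] -> hit [7,8] leaf, test {P1@t=7}
      N7 x:[2,5/2] y:[34/3,37/3] z:[4,5] -> miss, prune
    N9 x:[0,5/2] y:[29/3,10] z:[8,10] -> miss, prune

Visited [0, 4, 5, 8, 2, 7, 9]. Tests: 7 box, 1 leaf. Nearest: P1.

== RESULT ==
[0, 4, 5, 8, 2, 7, 9]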